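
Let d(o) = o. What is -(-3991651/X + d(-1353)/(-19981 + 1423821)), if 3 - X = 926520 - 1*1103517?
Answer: 3416999281/151512000 ≈ 22.553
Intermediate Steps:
X = 177000 (X = 3 - (926520 - 1*1103517) = 3 - (926520 - 1103517) = 3 - 1*(-176997) = 3 + 176997 = 177000)
-(-3991651/X + d(-1353)/(-19981 + 1423821)) = -(-3991651/177000 - 1353/(-19981 + 1423821)) = -(-3991651*1/177000 - 1353/1403840) = -(-3991651/177000 - 1353*1/1403840) = -(-3991651/177000 - 33/34240) = -1*(-3416999281/151512000) = 3416999281/151512000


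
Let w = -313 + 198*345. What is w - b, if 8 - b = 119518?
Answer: 187507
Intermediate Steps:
b = -119510 (b = 8 - 1*119518 = 8 - 119518 = -119510)
w = 67997 (w = -313 + 68310 = 67997)
w - b = 67997 - 1*(-119510) = 67997 + 119510 = 187507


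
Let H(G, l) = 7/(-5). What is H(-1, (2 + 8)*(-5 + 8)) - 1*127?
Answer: -642/5 ≈ -128.40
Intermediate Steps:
H(G, l) = -7/5 (H(G, l) = 7*(-⅕) = -7/5)
H(-1, (2 + 8)*(-5 + 8)) - 1*127 = -7/5 - 1*127 = -7/5 - 127 = -642/5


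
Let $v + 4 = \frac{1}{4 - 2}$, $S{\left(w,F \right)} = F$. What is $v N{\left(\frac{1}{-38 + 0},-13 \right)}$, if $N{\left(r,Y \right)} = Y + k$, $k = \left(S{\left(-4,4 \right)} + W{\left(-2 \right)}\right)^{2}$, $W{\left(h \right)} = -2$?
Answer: $\frac{63}{2} \approx 31.5$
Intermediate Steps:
$k = 4$ ($k = \left(4 - 2\right)^{2} = 2^{2} = 4$)
$N{\left(r,Y \right)} = 4 + Y$ ($N{\left(r,Y \right)} = Y + 4 = 4 + Y$)
$v = - \frac{7}{2}$ ($v = -4 + \frac{1}{4 - 2} = -4 + \frac{1}{2} = - \frac{7}{2} \approx -3.5$)
$v N{\left(\frac{1}{-38 + 0},-13 \right)} = - \frac{7 \left(4 - 13\right)}{2} = \left(- \frac{7}{2}\right) \left(-9\right) = \frac{63}{2}$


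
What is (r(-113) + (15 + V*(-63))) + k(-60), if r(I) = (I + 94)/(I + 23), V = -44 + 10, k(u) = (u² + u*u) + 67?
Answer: 848179/90 ≈ 9424.2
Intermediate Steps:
k(u) = 67 + 2*u² (k(u) = (u² + u²) + 67 = 2*u² + 67 = 67 + 2*u²)
V = -34
r(I) = (94 + I)/(23 + I)
(r(-113) + (15 + V*(-63))) + k(-60) = ((94 - 113)/(23 - 113) + (15 - 34*(-63))) + (67 + 2*(-60)²) = (-19/(-90) + (15 + 2142)) + (67 + 2*3600) = (-1/90*(-19) + 2157) + (67 + 7200) = (19/90 + 2157) + 7267 = 194149/90 + 7267 = 848179/90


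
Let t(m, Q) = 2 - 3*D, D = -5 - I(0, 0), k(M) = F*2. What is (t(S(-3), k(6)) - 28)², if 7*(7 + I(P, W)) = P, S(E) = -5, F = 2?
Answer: 1024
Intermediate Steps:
I(P, W) = -7 + P/7
k(M) = 4 (k(M) = 2*2 = 4)
D = 2 (D = -5 - (-7 + (⅐)*0) = -5 - (-7 + 0) = -5 - 1*(-7) = -5 + 7 = 2)
t(m, Q) = -4 (t(m, Q) = 2 - 3*2 = 2 - 6 = -4)
(t(S(-3), k(6)) - 28)² = (-4 - 28)² = (-32)² = 1024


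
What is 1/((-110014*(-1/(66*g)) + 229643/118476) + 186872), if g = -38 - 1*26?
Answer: 20851776/3896110417729 ≈ 5.3519e-6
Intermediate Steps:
g = -64 (g = -38 - 26 = -64)
1/((-110014*(-1/(66*g)) + 229643/118476) + 186872) = 1/((-110014/(-1*(-64)*66) + 229643/118476) + 186872) = 1/((-110014/(64*66) + 229643*(1/118476)) + 186872) = 1/((-110014/4224 + 229643/118476) + 186872) = 1/((-110014*1/4224 + 229643/118476) + 186872) = 1/((-55007/2112 + 229643/118476) + 186872) = 1/(-502666943/20851776 + 186872) = 1/(3896110417729/20851776) = 20851776/3896110417729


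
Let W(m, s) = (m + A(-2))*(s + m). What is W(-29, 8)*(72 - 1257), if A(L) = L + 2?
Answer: -721665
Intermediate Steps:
A(L) = 2 + L
W(m, s) = m*(m + s) (W(m, s) = (m + (2 - 2))*(s + m) = (m + 0)*(m + s) = m*(m + s))
W(-29, 8)*(72 - 1257) = (-29*(-29 + 8))*(72 - 1257) = -29*(-21)*(-1185) = 609*(-1185) = -721665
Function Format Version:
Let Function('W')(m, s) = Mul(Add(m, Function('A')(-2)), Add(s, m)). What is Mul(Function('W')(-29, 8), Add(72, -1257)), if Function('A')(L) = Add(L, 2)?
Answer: -721665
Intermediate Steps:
Function('A')(L) = Add(2, L)
Function('W')(m, s) = Mul(m, Add(m, s)) (Function('W')(m, s) = Mul(Add(m, Add(2, -2)), Add(s, m)) = Mul(Add(m, 0), Add(m, s)) = Mul(m, Add(m, s)))
Mul(Function('W')(-29, 8), Add(72, -1257)) = Mul(Mul(-29, Add(-29, 8)), Add(72, -1257)) = Mul(Mul(-29, -21), -1185) = Mul(609, -1185) = -721665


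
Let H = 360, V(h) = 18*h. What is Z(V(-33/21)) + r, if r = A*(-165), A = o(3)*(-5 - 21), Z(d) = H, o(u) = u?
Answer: 13230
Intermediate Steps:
Z(d) = 360
A = -78 (A = 3*(-5 - 21) = 3*(-26) = -78)
r = 12870 (r = -78*(-165) = 12870)
Z(V(-33/21)) + r = 360 + 12870 = 13230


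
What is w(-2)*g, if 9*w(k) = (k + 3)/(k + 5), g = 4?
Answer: 4/27 ≈ 0.14815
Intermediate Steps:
w(k) = (3 + k)/(9*(5 + k)) (w(k) = ((k + 3)/(k + 5))/9 = ((3 + k)/(5 + k))/9 = (3 + k)/(9*(5 + k)))
w(-2)*g = ((3 - 2)/(9*(5 - 2)))*4 = ((⅑)*1/3)*4 = ((⅑)*(⅓)*1)*4 = (1/27)*4 = 4/27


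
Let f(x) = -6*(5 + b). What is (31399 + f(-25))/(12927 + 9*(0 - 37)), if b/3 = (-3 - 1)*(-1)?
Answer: 31297/12594 ≈ 2.4851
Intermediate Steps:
b = 12 (b = 3*((-3 - 1)*(-1)) = 3*(-4*(-1)) = 3*4 = 12)
f(x) = -102 (f(x) = -6*(5 + 12) = -6*17 = -102)
(31399 + f(-25))/(12927 + 9*(0 - 37)) = (31399 - 102)/(12927 + 9*(0 - 37)) = 31297/(12927 + 9*(-37)) = 31297/(12927 - 333) = 31297/12594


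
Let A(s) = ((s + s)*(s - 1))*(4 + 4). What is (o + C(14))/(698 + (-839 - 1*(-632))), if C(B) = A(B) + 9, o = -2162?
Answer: 759/491 ≈ 1.5458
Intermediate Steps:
A(s) = 16*s*(-1 + s) (A(s) = ((2*s)*(-1 + s))*8 = (2*s*(-1 + s))*8 = 16*s*(-1 + s))
C(B) = 9 + 16*B*(-1 + B) (C(B) = 16*B*(-1 + B) + 9 = 9 + 16*B*(-1 + B))
(o + C(14))/(698 + (-839 - 1*(-632))) = (-2162 + (9 + 16*14*(-1 + 14)))/(698 + (-839 - 1*(-632))) = (-2162 + (9 + 16*14*13))/(698 + (-839 + 632)) = (-2162 + (9 + 2912))/(698 - 207) = (-2162 + 2921)/491 = 759*(1/491) = 759/491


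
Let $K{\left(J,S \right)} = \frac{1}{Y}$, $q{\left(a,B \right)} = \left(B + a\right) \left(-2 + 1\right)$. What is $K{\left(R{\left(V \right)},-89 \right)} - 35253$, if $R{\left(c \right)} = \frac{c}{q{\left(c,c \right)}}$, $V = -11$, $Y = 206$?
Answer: $- \frac{7262117}{206} \approx -35253.0$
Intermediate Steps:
$q{\left(a,B \right)} = - B - a$ ($q{\left(a,B \right)} = \left(B + a\right) \left(-1\right) = - B - a$)
$R{\left(c \right)} = - \frac{1}{2}$ ($R{\left(c \right)} = \frac{c}{- c - c} = \frac{c}{\left(-2\right) c} = c \left(- \frac{1}{2 c}\right) = - \frac{1}{2}$)
$K{\left(J,S \right)} = \frac{1}{206}$
$K{\left(R{\left(V \right)},-89 \right)} - 35253 = \frac{1}{206} - 35253 = - \frac{7262117}{206}$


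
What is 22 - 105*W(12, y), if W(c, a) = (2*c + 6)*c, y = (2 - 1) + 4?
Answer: -37778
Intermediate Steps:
y = 5 (y = 1 + 4 = 5)
W(c, a) = c*(6 + 2*c) (W(c, a) = (6 + 2*c)*c = c*(6 + 2*c))
22 - 105*W(12, y) = 22 - 210*12*(3 + 12) = 22 - 210*12*15 = 22 - 105*360 = 22 - 37800 = -37778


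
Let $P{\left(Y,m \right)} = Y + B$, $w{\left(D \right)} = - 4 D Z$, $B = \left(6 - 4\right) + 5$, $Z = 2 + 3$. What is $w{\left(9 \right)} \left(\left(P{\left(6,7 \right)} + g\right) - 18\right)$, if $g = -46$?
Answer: $9180$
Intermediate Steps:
$Z = 5$
$B = 7$ ($B = 2 + 5 = 7$)
$w{\left(D \right)} = - 20 D$ ($w{\left(D \right)} = - 4 D 5 = - 20 D$)
$P{\left(Y,m \right)} = 7 + Y$ ($P{\left(Y,m \right)} = Y + 7 = 7 + Y$)
$w{\left(9 \right)} \left(\left(P{\left(6,7 \right)} + g\right) - 18\right) = \left(-20\right) 9 \left(\left(\left(7 + 6\right) - 46\right) - 18\right) = - 180 \left(\left(13 - 46\right) - 18\right) = - 180 \left(-33 - 18\right) = \left(-180\right) \left(-51\right) = 9180$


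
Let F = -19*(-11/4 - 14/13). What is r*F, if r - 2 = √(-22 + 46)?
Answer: 3781/26 + 3781*√6/26 ≈ 501.64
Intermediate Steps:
r = 2 + 2*√6 (r = 2 + √(-22 + 46) = 2 + √24 = 2 + 2*√6 ≈ 6.8990)
F = 3781/52 (F = -19*(-11*¼ - 14*1/13) = -19*(-11/4 - 14/13) = -19*(-199/52) = 3781/52 ≈ 72.712)
r*F = (2 + 2*√6)*(3781/52) = 3781/26 + 3781*√6/26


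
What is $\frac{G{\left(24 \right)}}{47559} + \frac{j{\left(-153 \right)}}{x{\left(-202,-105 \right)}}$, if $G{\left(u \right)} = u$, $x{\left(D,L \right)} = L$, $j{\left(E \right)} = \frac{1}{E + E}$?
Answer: $\frac{272893}{509356890} \approx 0.00053576$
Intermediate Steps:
$j{\left(E \right)} = \frac{1}{2 E}$
$\frac{G{\left(24 \right)}}{47559} + \frac{j{\left(-153 \right)}}{x{\left(-202,-105 \right)}} = \frac{24}{47559} + \frac{\frac{1}{2} \frac{1}{-153}}{-105} = 24 \cdot \frac{1}{47559} + \frac{1}{2} \left(- \frac{1}{153}\right) \left(- \frac{1}{105}\right) = \frac{8}{15853} - - \frac{1}{32130} = \frac{8}{15853} + \frac{1}{32130} = \frac{272893}{509356890}$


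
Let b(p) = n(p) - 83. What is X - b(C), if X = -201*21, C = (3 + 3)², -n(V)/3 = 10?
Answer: -4108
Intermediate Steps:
n(V) = -30 (n(V) = -3*10 = -30)
C = 36 (C = 6² = 36)
X = -4221
b(p) = -113 (b(p) = -30 - 83 = -113)
X - b(C) = -4221 - 1*(-113) = -4221 + 113 = -4108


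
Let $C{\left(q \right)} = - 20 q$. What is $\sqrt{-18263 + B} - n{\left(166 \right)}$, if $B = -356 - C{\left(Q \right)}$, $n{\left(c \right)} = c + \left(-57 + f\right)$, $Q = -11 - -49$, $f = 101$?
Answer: $-210 + i \sqrt{17859} \approx -210.0 + 133.64 i$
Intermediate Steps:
$Q = 38$ ($Q = -11 + 49 = 38$)
$n{\left(c \right)} = 44 + c$ ($n{\left(c \right)} = c + \left(-57 + 101\right) = c + 44 = 44 + c$)
$B = 404$ ($B = -356 - \left(-20\right) 38 = -356 - -760 = -356 + 760 = 404$)
$\sqrt{-18263 + B} - n{\left(166 \right)} = \sqrt{-18263 + 404} - \left(44 + 166\right) = \sqrt{-17859} - 210 = i \sqrt{17859} - 210 = -210 + i \sqrt{17859}$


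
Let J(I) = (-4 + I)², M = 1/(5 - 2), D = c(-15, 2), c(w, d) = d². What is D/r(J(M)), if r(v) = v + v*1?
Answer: 18/121 ≈ 0.14876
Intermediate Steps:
D = 4 (D = 2² = 4)
M = ⅓ (M = 1/3 = ⅓ ≈ 0.33333)
r(v) = 2*v (r(v) = v + v = 2*v)
D/r(J(M)) = 4/((2*(-4 + ⅓)²)) = 4/((2*(-11/3)²)) = 4/((2*(121/9))) = 4/(242/9) = 4*(9/242) = 18/121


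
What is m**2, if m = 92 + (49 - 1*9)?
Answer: 17424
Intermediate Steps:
m = 132 (m = 92 + (49 - 9) = 92 + 40 = 132)
m**2 = 132**2 = 17424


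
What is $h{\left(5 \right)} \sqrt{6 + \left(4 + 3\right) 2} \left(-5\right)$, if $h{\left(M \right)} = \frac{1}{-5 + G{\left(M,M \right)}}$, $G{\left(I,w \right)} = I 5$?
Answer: $- \frac{\sqrt{5}}{2} \approx -1.118$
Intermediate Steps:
$G{\left(I,w \right)} = 5 I$
$h{\left(M \right)} = \frac{1}{-5 + 5 M}$
$h{\left(5 \right)} \sqrt{6 + \left(4 + 3\right) 2} \left(-5\right) = \frac{1}{5 \left(-1 + 5\right)} \sqrt{6 + \left(4 + 3\right) 2} \left(-5\right) = \frac{1}{5 \cdot 4} \sqrt{6 + 7 \cdot 2} \left(-5\right) = \frac{1}{5} \cdot \frac{1}{4} \sqrt{6 + 14} \left(-5\right) = \frac{\sqrt{20}}{20} \left(-5\right) = \frac{2 \sqrt{5}}{20} \left(-5\right) = \frac{\sqrt{5}}{10} \left(-5\right) = - \frac{\sqrt{5}}{2}$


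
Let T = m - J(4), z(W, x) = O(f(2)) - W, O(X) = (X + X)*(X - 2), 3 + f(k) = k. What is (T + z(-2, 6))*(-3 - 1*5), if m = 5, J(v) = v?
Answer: -72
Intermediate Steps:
f(k) = -3 + k
O(X) = 2*X*(-2 + X) (O(X) = (2*X)*(-2 + X) = 2*X*(-2 + X))
z(W, x) = 6 - W (z(W, x) = 2*(-3 + 2)*(-2 + (-3 + 2)) - W = 2*(-1)*(-2 - 1) - W = 2*(-1)*(-3) - W = 6 - W)
T = 1 (T = 5 - 1*4 = 5 - 4 = 1)
(T + z(-2, 6))*(-3 - 1*5) = (1 + (6 - 1*(-2)))*(-3 - 1*5) = (1 + (6 + 2))*(-3 - 5) = (1 + 8)*(-8) = 9*(-8) = -72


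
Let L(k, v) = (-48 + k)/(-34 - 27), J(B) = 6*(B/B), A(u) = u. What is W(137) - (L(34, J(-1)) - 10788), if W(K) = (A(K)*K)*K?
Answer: 157510587/61 ≈ 2.5821e+6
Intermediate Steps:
J(B) = 6 (J(B) = 6*1 = 6)
L(k, v) = 48/61 - k/61 (L(k, v) = (-48 + k)/(-61) = (-48 + k)*(-1/61) = 48/61 - k/61)
W(K) = K³ (W(K) = (K*K)*K = K²*K = K³)
W(137) - (L(34, J(-1)) - 10788) = 137³ - ((48/61 - 1/61*34) - 10788) = 2571353 - ((48/61 - 34/61) - 10788) = 2571353 - (14/61 - 10788) = 2571353 - 1*(-658054/61) = 2571353 + 658054/61 = 157510587/61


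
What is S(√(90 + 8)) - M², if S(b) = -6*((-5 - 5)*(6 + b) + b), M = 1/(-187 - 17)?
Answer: 14981759/41616 + 378*√2 ≈ 894.57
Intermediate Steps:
M = -1/204 (M = 1/(-204) = -1/204 ≈ -0.0049020)
S(b) = 360 + 54*b (S(b) = -6*(-10*(6 + b) + b) = -6*((-60 - 10*b) + b) = -6*(-60 - 9*b) = 360 + 54*b)
S(√(90 + 8)) - M² = (360 + 54*√(90 + 8)) - (-1/204)² = (360 + 54*√98) - 1*1/41616 = (360 + 54*(7*√2)) - 1/41616 = (360 + 378*√2) - 1/41616 = 14981759/41616 + 378*√2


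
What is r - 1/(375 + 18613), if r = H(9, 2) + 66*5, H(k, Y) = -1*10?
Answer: 6076159/18988 ≈ 320.00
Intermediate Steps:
H(k, Y) = -10
r = 320 (r = -10 + 66*5 = -10 + 330 = 320)
r - 1/(375 + 18613) = 320 - 1/(375 + 18613) = 320 - 1/18988 = 6076159/18988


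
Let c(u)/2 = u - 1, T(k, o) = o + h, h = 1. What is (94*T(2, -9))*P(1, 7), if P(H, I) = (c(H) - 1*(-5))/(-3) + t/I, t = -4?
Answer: 35344/21 ≈ 1683.0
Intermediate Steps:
T(k, o) = 1 + o (T(k, o) = o + 1 = 1 + o)
c(u) = -2 + 2*u (c(u) = 2*(u - 1) = 2*(-1 + u) = -2 + 2*u)
P(H, I) = -1 - 4/I - 2*H/3 (P(H, I) = ((-2 + 2*H) - 1*(-5))/(-3) - 4/I = ((-2 + 2*H) + 5)*(-⅓) - 4/I = (3 + 2*H)*(-⅓) - 4/I = (-1 - 2*H/3) - 4/I = -1 - 4/I - 2*H/3)
(94*T(2, -9))*P(1, 7) = (94*(1 - 9))*(-1 - 4/7 - ⅔*1) = (94*(-8))*(-1 - 4*⅐ - ⅔) = -752*(-1 - 4/7 - ⅔) = -752*(-47/21) = 35344/21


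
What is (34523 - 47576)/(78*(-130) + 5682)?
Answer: 4351/1486 ≈ 2.9280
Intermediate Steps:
(34523 - 47576)/(78*(-130) + 5682) = -13053/(-10140 + 5682) = -13053/(-4458) = -13053*(-1/4458) = 4351/1486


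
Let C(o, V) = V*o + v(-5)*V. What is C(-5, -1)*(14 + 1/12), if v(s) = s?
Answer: 845/6 ≈ 140.83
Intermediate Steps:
C(o, V) = -5*V + V*o (C(o, V) = V*o - 5*V = -5*V + V*o)
C(-5, -1)*(14 + 1/12) = (-(-5 - 5))*(14 + 1/12) = (-1*(-10))*(14 + 1/12) = 10*(169/12) = 845/6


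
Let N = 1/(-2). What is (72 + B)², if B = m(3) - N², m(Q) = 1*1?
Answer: 84681/16 ≈ 5292.6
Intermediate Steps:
m(Q) = 1
N = -½ ≈ -0.50000
B = ¾ (B = 1 - (-½)² = 1 - 1*¼ = 1 - ¼ = ¾ ≈ 0.75000)
(72 + B)² = (72 + ¾)² = (291/4)² = 84681/16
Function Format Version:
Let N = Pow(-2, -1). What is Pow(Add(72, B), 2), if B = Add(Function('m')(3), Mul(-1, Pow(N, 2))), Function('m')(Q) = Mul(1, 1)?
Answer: Rational(84681, 16) ≈ 5292.6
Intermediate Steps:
Function('m')(Q) = 1
N = Rational(-1, 2) ≈ -0.50000
B = Rational(3, 4) (B = Add(1, Mul(-1, Pow(Rational(-1, 2), 2))) = Add(1, Mul(-1, Rational(1, 4))) = Add(1, Rational(-1, 4)) = Rational(3, 4) ≈ 0.75000)
Pow(Add(72, B), 2) = Pow(Add(72, Rational(3, 4)), 2) = Pow(Rational(291, 4), 2) = Rational(84681, 16)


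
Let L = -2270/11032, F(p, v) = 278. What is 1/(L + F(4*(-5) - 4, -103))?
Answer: 5516/1532313 ≈ 0.0035998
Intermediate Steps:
L = -1135/5516 (L = -2270*1/11032 = -1135/5516 ≈ -0.20577)
1/(L + F(4*(-5) - 4, -103)) = 1/(-1135/5516 + 278) = 1/(1532313/5516) = 5516/1532313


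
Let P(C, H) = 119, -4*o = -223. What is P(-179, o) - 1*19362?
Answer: -19243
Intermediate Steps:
o = 223/4 (o = -¼*(-223) = 223/4 ≈ 55.750)
P(-179, o) - 1*19362 = 119 - 1*19362 = 119 - 19362 = -19243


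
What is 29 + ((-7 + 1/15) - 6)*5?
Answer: -107/3 ≈ -35.667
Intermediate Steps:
29 + ((-7 + 1/15) - 6)*5 = 29 + (-104/15 - 6)*5 = 29 - 194/15*5 = 29 - 194/3 = -107/3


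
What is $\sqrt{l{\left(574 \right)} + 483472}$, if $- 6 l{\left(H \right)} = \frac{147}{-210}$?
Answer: $\frac{\sqrt{435124905}}{30} \approx 695.32$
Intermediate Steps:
$l{\left(H \right)} = \frac{7}{60}$ ($l{\left(H \right)} = - \frac{147 \frac{1}{-210}}{6} = - \frac{147 \left(- \frac{1}{210}\right)}{6} = \left(- \frac{1}{6}\right) \left(- \frac{7}{10}\right) = \frac{7}{60}$)
$\sqrt{l{\left(574 \right)} + 483472} = \sqrt{\frac{7}{60} + 483472} = \sqrt{\frac{29008327}{60}} = \frac{\sqrt{435124905}}{30}$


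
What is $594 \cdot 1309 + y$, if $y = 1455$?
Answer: $779001$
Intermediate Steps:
$594 \cdot 1309 + y = 594 \cdot 1309 + 1455 = 777546 + 1455 = 779001$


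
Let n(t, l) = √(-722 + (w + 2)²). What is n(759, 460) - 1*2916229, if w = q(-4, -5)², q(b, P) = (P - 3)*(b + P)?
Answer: -2916229 + √26893874 ≈ -2.9110e+6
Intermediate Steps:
q(b, P) = (-3 + P)*(P + b)
w = 5184 (w = ((-5)² - 3*(-5) - 3*(-4) - 5*(-4))² = (25 + 15 + 12 + 20)² = 72² = 5184)
n(t, l) = √26893874 (n(t, l) = √(-722 + (5184 + 2)²) = √(-722 + 5186²) = √(-722 + 26894596) = √26893874)
n(759, 460) - 1*2916229 = √26893874 - 1*2916229 = √26893874 - 2916229 = -2916229 + √26893874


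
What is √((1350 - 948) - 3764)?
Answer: 41*I*√2 ≈ 57.983*I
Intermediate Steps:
√((1350 - 948) - 3764) = √(402 - 3764) = √(-3362) = 41*I*√2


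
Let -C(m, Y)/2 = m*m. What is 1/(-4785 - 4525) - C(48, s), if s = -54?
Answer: 42900479/9310 ≈ 4608.0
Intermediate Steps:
C(m, Y) = -2*m² (C(m, Y) = -2*m*m = -2*m²)
1/(-4785 - 4525) - C(48, s) = 1/(-4785 - 4525) - (-2)*48² = 1/(-9310) - (-2)*2304 = -1/9310 - 1*(-4608) = -1/9310 + 4608 = 42900479/9310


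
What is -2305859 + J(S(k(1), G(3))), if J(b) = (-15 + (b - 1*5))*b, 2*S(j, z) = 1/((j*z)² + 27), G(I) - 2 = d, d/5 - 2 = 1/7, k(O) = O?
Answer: -788156791513535/341806144 ≈ -2.3059e+6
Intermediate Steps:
d = 75/7 (d = 10 + 5/7 = 75/7 ≈ 10.714)
G(I) = 89/7 (G(I) = 2 + 75/7 = 89/7)
S(j, z) = 1/(2*(27 + j²*z²)) (S(j, z) = 1/(2*((j*z)² + 27)) = 1/(2*(j²*z² + 27)) = 1/(2*(27 + j²*z²)))
J(b) = b*(-20 + b) (J(b) = (-15 + (b - 5))*b = (-15 + (-5 + b))*b = (-20 + b)*b = b*(-20 + b))
-2305859 + J(S(k(1), G(3))) = -2305859 + (1/(2*(27 + 1²*(89/7)²)))*(-20 + 1/(2*(27 + 1²*(89/7)²))) = -2305859 + (1/(2*(27 + 1*(7921/49))))*(-20 + 1/(2*(27 + 1*(7921/49)))) = -2305859 + (1/(2*(27 + 7921/49)))*(-20 + 1/(2*(27 + 7921/49))) = -2305859 + (1/(2*(9244/49)))*(-20 + 1/(2*(9244/49))) = -2305859 + ((½)*(49/9244))*(-20 + (½)*(49/9244)) = -2305859 + 49*(-20 + 49/18488)/18488 = -2305859 + (49/18488)*(-369711/18488) = -2305859 - 18115839/341806144 = -788156791513535/341806144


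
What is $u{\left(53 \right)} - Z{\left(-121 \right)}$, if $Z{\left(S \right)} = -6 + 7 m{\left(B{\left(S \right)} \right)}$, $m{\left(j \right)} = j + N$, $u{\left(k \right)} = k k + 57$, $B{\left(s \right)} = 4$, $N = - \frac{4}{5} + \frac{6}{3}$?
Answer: $\frac{14178}{5} \approx 2835.6$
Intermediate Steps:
$N = \frac{6}{5}$ ($N = \left(-4\right) \frac{1}{5} + 6 \cdot \frac{1}{3} = - \frac{4}{5} + 2 = \frac{6}{5} \approx 1.2$)
$u{\left(k \right)} = 57 + k^{2}$ ($u{\left(k \right)} = k^{2} + 57 = 57 + k^{2}$)
$m{\left(j \right)} = \frac{6}{5} + j$ ($m{\left(j \right)} = j + \frac{6}{5} = \frac{6}{5} + j$)
$Z{\left(S \right)} = \frac{152}{5}$ ($Z{\left(S \right)} = -6 + 7 \left(\frac{6}{5} + 4\right) = -6 + 7 \cdot \frac{26}{5} = -6 + \frac{182}{5} = \frac{152}{5}$)
$u{\left(53 \right)} - Z{\left(-121 \right)} = \left(57 + 53^{2}\right) - \frac{152}{5} = \left(57 + 2809\right) - \frac{152}{5} = 2866 - \frac{152}{5} = \frac{14178}{5}$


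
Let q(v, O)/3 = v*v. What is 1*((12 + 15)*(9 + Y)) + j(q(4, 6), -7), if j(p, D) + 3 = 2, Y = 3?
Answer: 323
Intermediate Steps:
q(v, O) = 3*v**2 (q(v, O) = 3*(v*v) = 3*v**2)
j(p, D) = -1 (j(p, D) = -3 + 2 = -1)
1*((12 + 15)*(9 + Y)) + j(q(4, 6), -7) = 1*((12 + 15)*(9 + 3)) - 1 = 1*(27*12) - 1 = 1*324 - 1 = 324 - 1 = 323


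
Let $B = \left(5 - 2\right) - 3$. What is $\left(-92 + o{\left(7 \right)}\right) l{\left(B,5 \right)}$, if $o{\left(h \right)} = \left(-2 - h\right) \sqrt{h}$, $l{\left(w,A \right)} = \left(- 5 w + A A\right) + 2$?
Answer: $-2484 - 243 \sqrt{7} \approx -3126.9$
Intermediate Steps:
$B = 0$ ($B = 3 - 3 = 0$)
$l{\left(w,A \right)} = 2 + A^{2} - 5 w$ ($l{\left(w,A \right)} = \left(- 5 w + A^{2}\right) + 2 = \left(A^{2} - 5 w\right) + 2 = 2 + A^{2} - 5 w$)
$o{\left(h \right)} = \sqrt{h} \left(-2 - h\right)$
$\left(-92 + o{\left(7 \right)}\right) l{\left(B,5 \right)} = \left(-92 + \sqrt{7} \left(-2 - 7\right)\right) \left(2 + 5^{2} - 0\right) = \left(-92 + \sqrt{7} \left(-2 - 7\right)\right) \left(2 + 25 + 0\right) = \left(-92 + \sqrt{7} \left(-9\right)\right) 27 = \left(-92 - 9 \sqrt{7}\right) 27 = -2484 - 243 \sqrt{7}$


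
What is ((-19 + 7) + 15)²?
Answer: 9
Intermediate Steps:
((-19 + 7) + 15)² = (-12 + 15)² = 3² = 9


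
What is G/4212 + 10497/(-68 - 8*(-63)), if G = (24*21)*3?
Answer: 415487/17004 ≈ 24.435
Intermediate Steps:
G = 1512 (G = 504*3 = 1512)
G/4212 + 10497/(-68 - 8*(-63)) = 1512/4212 + 10497/(-68 - 8*(-63)) = 1512*(1/4212) + 10497/(-68 + 504) = 14/39 + 10497/436 = 415487/17004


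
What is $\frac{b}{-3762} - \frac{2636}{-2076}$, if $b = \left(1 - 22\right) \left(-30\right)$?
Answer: $\frac{119566}{108471} \approx 1.1023$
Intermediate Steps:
$b = 630$ ($b = \left(-21\right) \left(-30\right) = 630$)
$\frac{b}{-3762} - \frac{2636}{-2076} = \frac{630}{-3762} - \frac{2636}{-2076} = 630 \left(- \frac{1}{3762}\right) - - \frac{659}{519} = - \frac{35}{209} + \frac{659}{519} = \frac{119566}{108471}$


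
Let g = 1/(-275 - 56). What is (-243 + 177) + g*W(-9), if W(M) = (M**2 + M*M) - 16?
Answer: -21992/331 ≈ -66.441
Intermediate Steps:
W(M) = -16 + 2*M**2 (W(M) = (M**2 + M**2) - 16 = 2*M**2 - 16 = -16 + 2*M**2)
g = -1/331 (g = 1/(-331) = -1/331 ≈ -0.0030211)
(-243 + 177) + g*W(-9) = (-243 + 177) - (-16 + 2*(-9)**2)/331 = -66 - (-16 + 2*81)/331 = -66 - (-16 + 162)/331 = -66 - 1/331*146 = -66 - 146/331 = -21992/331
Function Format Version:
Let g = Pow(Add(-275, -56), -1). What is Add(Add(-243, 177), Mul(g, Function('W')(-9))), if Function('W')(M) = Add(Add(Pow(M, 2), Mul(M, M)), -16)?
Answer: Rational(-21992, 331) ≈ -66.441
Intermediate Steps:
Function('W')(M) = Add(-16, Mul(2, Pow(M, 2))) (Function('W')(M) = Add(Add(Pow(M, 2), Pow(M, 2)), -16) = Add(Mul(2, Pow(M, 2)), -16) = Add(-16, Mul(2, Pow(M, 2))))
g = Rational(-1, 331) (g = Pow(-331, -1) = Rational(-1, 331) ≈ -0.0030211)
Add(Add(-243, 177), Mul(g, Function('W')(-9))) = Add(Add(-243, 177), Mul(Rational(-1, 331), Add(-16, Mul(2, Pow(-9, 2))))) = Add(-66, Mul(Rational(-1, 331), Add(-16, Mul(2, 81)))) = Add(-66, Mul(Rational(-1, 331), Add(-16, 162))) = Add(-66, Mul(Rational(-1, 331), 146)) = Add(-66, Rational(-146, 331)) = Rational(-21992, 331)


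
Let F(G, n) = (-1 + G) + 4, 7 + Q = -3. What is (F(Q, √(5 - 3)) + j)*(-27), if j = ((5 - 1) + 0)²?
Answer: -243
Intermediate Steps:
Q = -10 (Q = -7 - 3 = -10)
F(G, n) = 3 + G
j = 16 (j = (4 + 0)² = 4² = 16)
(F(Q, √(5 - 3)) + j)*(-27) = ((3 - 10) + 16)*(-27) = (-7 + 16)*(-27) = 9*(-27) = -243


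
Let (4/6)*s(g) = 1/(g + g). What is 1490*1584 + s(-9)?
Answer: 28321919/12 ≈ 2.3602e+6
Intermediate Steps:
s(g) = 3/(4*g) (s(g) = 3/(2*(g + g)) = 3/(2*((2*g))) = 3*(1/(2*g))/2 = 3/(4*g))
1490*1584 + s(-9) = 1490*1584 + (¾)/(-9) = 2360160 + (¾)*(-⅑) = 2360160 - 1/12 = 28321919/12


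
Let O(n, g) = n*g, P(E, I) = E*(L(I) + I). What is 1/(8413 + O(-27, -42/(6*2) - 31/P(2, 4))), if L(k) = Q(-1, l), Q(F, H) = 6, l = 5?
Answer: 20/170987 ≈ 0.00011697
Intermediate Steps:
L(k) = 6
P(E, I) = E*(6 + I)
O(n, g) = g*n
1/(8413 + O(-27, -42/(6*2) - 31/P(2, 4))) = 1/(8413 + (-42/(6*2) - 31*1/(2*(6 + 4)))*(-27)) = 1/(8413 + (-42/12 - 31/(2*10))*(-27)) = 1/(8413 + (-42*1/12 - 31/20)*(-27)) = 1/(8413 + (-7/2 - 31*1/20)*(-27)) = 1/(8413 + (-7/2 - 31/20)*(-27)) = 1/(8413 - 101/20*(-27)) = 1/(8413 + 2727/20) = 1/(170987/20) = 20/170987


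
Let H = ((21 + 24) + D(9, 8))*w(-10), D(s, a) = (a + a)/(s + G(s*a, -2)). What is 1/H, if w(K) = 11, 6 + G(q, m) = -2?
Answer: 1/671 ≈ 0.0014903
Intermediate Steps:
G(q, m) = -8 (G(q, m) = -6 - 2 = -8)
D(s, a) = 2*a/(-8 + s) (D(s, a) = (a + a)/(s - 8) = (2*a)/(-8 + s) = 2*a/(-8 + s))
H = 671 (H = ((21 + 24) + 2*8/(-8 + 9))*11 = (45 + 2*8/1)*11 = (45 + 2*8*1)*11 = (45 + 16)*11 = 61*11 = 671)
1/H = 1/671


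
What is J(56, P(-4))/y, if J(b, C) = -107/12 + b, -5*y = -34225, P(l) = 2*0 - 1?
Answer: 113/16428 ≈ 0.0068785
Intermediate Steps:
P(l) = -1 (P(l) = 0 - 1 = -1)
y = 6845 (y = -⅕*(-34225) = 6845)
J(b, C) = -107/12 + b (J(b, C) = -107*1/12 + b = -107/12 + b)
J(56, P(-4))/y = (-107/12 + 56)/6845 = (565/12)*(1/6845) = 113/16428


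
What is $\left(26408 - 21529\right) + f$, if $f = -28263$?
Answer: $-23384$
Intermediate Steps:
$\left(26408 - 21529\right) + f = \left(26408 - 21529\right) - 28263 = 4879 - 28263 = -23384$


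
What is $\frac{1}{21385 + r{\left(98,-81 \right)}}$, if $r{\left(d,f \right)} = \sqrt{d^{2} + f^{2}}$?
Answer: $\frac{4277}{91460412} - \frac{\sqrt{16165}}{457302060} \approx 4.6485 \cdot 10^{-5}$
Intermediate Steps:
$\frac{1}{21385 + r{\left(98,-81 \right)}} = \frac{1}{21385 + \sqrt{98^{2} + \left(-81\right)^{2}}} = \frac{1}{21385 + \sqrt{9604 + 6561}} = \frac{1}{21385 + \sqrt{16165}}$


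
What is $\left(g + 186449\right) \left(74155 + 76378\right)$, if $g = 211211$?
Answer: $59860952780$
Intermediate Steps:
$\left(g + 186449\right) \left(74155 + 76378\right) = \left(211211 + 186449\right) \left(74155 + 76378\right) = 397660 \cdot 150533 = 59860952780$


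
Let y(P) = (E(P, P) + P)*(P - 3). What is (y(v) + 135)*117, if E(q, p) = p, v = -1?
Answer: 16731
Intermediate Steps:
y(P) = 2*P*(-3 + P) (y(P) = (P + P)*(P - 3) = (2*P)*(-3 + P) = 2*P*(-3 + P))
(y(v) + 135)*117 = (2*(-1)*(-3 - 1) + 135)*117 = (2*(-1)*(-4) + 135)*117 = (8 + 135)*117 = 143*117 = 16731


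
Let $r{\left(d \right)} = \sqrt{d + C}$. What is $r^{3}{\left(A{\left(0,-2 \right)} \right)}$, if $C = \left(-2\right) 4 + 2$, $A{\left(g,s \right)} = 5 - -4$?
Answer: $3 \sqrt{3} \approx 5.1962$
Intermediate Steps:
$A{\left(g,s \right)} = 9$ ($A{\left(g,s \right)} = 5 + 4 = 9$)
$C = -6$ ($C = -8 + 2 = -6$)
$r{\left(d \right)} = \sqrt{-6 + d}$ ($r{\left(d \right)} = \sqrt{d - 6} = \sqrt{-6 + d}$)
$r^{3}{\left(A{\left(0,-2 \right)} \right)} = \left(\sqrt{-6 + 9}\right)^{3} = \left(\sqrt{3}\right)^{3} = 3 \sqrt{3}$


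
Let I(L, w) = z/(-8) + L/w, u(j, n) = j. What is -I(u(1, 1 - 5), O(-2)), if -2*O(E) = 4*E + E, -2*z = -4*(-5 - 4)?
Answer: -49/20 ≈ -2.4500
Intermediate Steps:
z = -18 (z = -(-2)*(-5 - 4) = -(-2)*(-9) = -½*36 = -18)
O(E) = -5*E/2 (O(E) = -(4*E + E)/2 = -5*E/2)
I(L, w) = 9/4 + L/w (I(L, w) = -18/(-8) + L/w = -18*(-⅛) + L/w = 9/4 + L/w)
-I(u(1, 1 - 5), O(-2)) = -(9/4 + 1/(-5/2*(-2))) = -(9/4 + 1/5) = -(9/4 + 1*(⅕)) = -(9/4 + ⅕) = -1*49/20 = -49/20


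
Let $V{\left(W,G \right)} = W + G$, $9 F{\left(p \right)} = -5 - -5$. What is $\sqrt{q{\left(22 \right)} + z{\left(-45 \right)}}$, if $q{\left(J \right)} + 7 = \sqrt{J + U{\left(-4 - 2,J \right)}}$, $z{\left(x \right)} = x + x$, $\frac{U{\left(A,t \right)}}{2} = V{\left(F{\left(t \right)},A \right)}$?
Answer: $\sqrt{-97 + \sqrt{10}} \approx 9.687 i$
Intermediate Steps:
$F{\left(p \right)} = 0$ ($F{\left(p \right)} = \frac{-5 - -5}{9} = \frac{-5 + 5}{9} = \frac{1}{9} \cdot 0 = 0$)
$V{\left(W,G \right)} = G + W$
$U{\left(A,t \right)} = 2 A$ ($U{\left(A,t \right)} = 2 \left(A + 0\right) = 2 A$)
$z{\left(x \right)} = 2 x$
$q{\left(J \right)} = -7 + \sqrt{-12 + J}$ ($q{\left(J \right)} = -7 + \sqrt{J + 2 \left(-4 - 2\right)} = -7 + \sqrt{J + 2 \left(-6\right)} = -7 + \sqrt{J - 12} = -7 + \sqrt{-12 + J}$)
$\sqrt{q{\left(22 \right)} + z{\left(-45 \right)}} = \sqrt{\left(-7 + \sqrt{-12 + 22}\right) + 2 \left(-45\right)} = \sqrt{\left(-7 + \sqrt{10}\right) - 90} = \sqrt{-97 + \sqrt{10}}$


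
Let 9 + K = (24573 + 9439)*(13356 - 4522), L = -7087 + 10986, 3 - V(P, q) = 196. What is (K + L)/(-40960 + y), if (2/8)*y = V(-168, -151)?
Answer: -150232949/20866 ≈ -7199.9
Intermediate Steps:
V(P, q) = -193 (V(P, q) = 3 - 1*196 = 3 - 196 = -193)
y = -772 (y = 4*(-193) = -772)
L = 3899
K = 300461999 (K = -9 + (24573 + 9439)*(13356 - 4522) = -9 + 34012*8834 = -9 + 300462008 = 300461999)
(K + L)/(-40960 + y) = (300461999 + 3899)/(-40960 - 772) = 300465898/(-41732) = 300465898*(-1/41732) = -150232949/20866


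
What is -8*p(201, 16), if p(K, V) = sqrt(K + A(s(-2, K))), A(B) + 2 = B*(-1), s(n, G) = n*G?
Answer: -8*sqrt(601) ≈ -196.12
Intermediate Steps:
s(n, G) = G*n
A(B) = -2 - B (A(B) = -2 + B*(-1) = -2 - B)
p(K, V) = sqrt(-2 + 3*K) (p(K, V) = sqrt(K + (-2 - K*(-2))) = sqrt(K + (-2 - (-2)*K)) = sqrt(K + (-2 + 2*K)) = sqrt(-2 + 3*K))
-8*p(201, 16) = -8*sqrt(-2 + 3*201) = -8*sqrt(-2 + 603) = -8*sqrt(601)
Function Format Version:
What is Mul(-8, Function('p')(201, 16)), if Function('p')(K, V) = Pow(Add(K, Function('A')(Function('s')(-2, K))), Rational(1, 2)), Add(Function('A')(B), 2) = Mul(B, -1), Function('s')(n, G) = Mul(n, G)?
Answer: Mul(-8, Pow(601, Rational(1, 2))) ≈ -196.12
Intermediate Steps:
Function('s')(n, G) = Mul(G, n)
Function('A')(B) = Add(-2, Mul(-1, B)) (Function('A')(B) = Add(-2, Mul(B, -1)) = Add(-2, Mul(-1, B)))
Function('p')(K, V) = Pow(Add(-2, Mul(3, K)), Rational(1, 2)) (Function('p')(K, V) = Pow(Add(K, Add(-2, Mul(-1, Mul(K, -2)))), Rational(1, 2)) = Pow(Add(K, Add(-2, Mul(-1, Mul(-2, K)))), Rational(1, 2)) = Pow(Add(K, Add(-2, Mul(2, K))), Rational(1, 2)) = Pow(Add(-2, Mul(3, K)), Rational(1, 2)))
Mul(-8, Function('p')(201, 16)) = Mul(-8, Pow(Add(-2, Mul(3, 201)), Rational(1, 2))) = Mul(-8, Pow(Add(-2, 603), Rational(1, 2))) = Mul(-8, Pow(601, Rational(1, 2)))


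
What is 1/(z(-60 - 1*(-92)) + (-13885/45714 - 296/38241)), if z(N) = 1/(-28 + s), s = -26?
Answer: -874074537/288440380 ≈ -3.0303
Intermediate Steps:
z(N) = -1/54 (z(N) = 1/(-28 - 26) = 1/(-54) = -1/54)
1/(z(-60 - 1*(-92)) + (-13885/45714 - 296/38241)) = 1/(-1/54 + (-13885/45714 - 296/38241)) = 1/(-1/54 - 181502543/582716358) = 1/(-288440380/874074537) = -874074537/288440380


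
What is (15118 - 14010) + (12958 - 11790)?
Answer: 2276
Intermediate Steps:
(15118 - 14010) + (12958 - 11790) = 1108 + 1168 = 2276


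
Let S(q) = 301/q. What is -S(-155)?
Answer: 301/155 ≈ 1.9419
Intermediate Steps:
-S(-155) = -301/(-155) = -301*(-1)/155 = -1*(-301/155) = 301/155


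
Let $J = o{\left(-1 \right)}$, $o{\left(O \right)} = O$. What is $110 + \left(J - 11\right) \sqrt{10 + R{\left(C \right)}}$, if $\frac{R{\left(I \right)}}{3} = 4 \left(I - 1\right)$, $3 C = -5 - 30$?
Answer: $110 - 12 i \sqrt{142} \approx 110.0 - 143.0 i$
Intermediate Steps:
$J = -1$
$C = - \frac{35}{3}$ ($C = \frac{-5 - 30}{3} = \frac{1}{3} \left(-35\right) = - \frac{35}{3} \approx -11.667$)
$R{\left(I \right)} = -12 + 12 I$ ($R{\left(I \right)} = 3 \cdot 4 \left(I - 1\right) = 3 \cdot 4 \left(-1 + I\right) = 3 \left(-4 + 4 I\right) = -12 + 12 I$)
$110 + \left(J - 11\right) \sqrt{10 + R{\left(C \right)}} = 110 + \left(-1 - 11\right) \sqrt{10 + \left(-12 + 12 \left(- \frac{35}{3}\right)\right)} = 110 + \left(-1 - 11\right) \sqrt{10 - 152} = 110 - 12 \sqrt{10 - 152} = 110 - 12 \sqrt{-142} = 110 - 12 i \sqrt{142}$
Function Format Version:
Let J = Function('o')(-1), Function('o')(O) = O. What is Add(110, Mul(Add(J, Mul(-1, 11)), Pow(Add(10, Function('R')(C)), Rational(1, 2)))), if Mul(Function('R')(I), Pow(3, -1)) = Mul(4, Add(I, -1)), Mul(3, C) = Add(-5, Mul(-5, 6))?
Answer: Add(110, Mul(-12, I, Pow(142, Rational(1, 2)))) ≈ Add(110.00, Mul(-143.00, I))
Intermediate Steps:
J = -1
C = Rational(-35, 3) (C = Mul(Rational(1, 3), Add(-5, Mul(-5, 6))) = Mul(Rational(1, 3), Add(-5, -30)) = Mul(Rational(1, 3), -35) = Rational(-35, 3) ≈ -11.667)
Function('R')(I) = Add(-12, Mul(12, I)) (Function('R')(I) = Mul(3, Mul(4, Add(I, -1))) = Mul(3, Mul(4, Add(-1, I))) = Mul(3, Add(-4, Mul(4, I))) = Add(-12, Mul(12, I)))
Add(110, Mul(Add(J, Mul(-1, 11)), Pow(Add(10, Function('R')(C)), Rational(1, 2)))) = Add(110, Mul(Add(-1, Mul(-1, 11)), Pow(Add(10, Add(-12, Mul(12, Rational(-35, 3)))), Rational(1, 2)))) = Add(110, Mul(Add(-1, -11), Pow(Add(10, Add(-12, -140)), Rational(1, 2)))) = Add(110, Mul(-12, Pow(Add(10, -152), Rational(1, 2)))) = Add(110, Mul(-12, Pow(-142, Rational(1, 2)))) = Add(110, Mul(-12, Mul(I, Pow(142, Rational(1, 2))))) = Add(110, Mul(-12, I, Pow(142, Rational(1, 2))))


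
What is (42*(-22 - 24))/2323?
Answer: -84/101 ≈ -0.83168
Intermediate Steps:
(42*(-22 - 24))/2323 = (42*(-46))*(1/2323) = -1932*1/2323 = -84/101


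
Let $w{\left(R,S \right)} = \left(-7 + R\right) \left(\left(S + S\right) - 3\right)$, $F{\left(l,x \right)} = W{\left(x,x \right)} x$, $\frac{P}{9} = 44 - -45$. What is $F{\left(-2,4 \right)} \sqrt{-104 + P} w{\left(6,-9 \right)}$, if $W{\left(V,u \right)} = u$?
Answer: $336 \sqrt{697} \approx 8870.7$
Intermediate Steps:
$P = 801$ ($P = 9 \left(44 - -45\right) = 9 \left(44 + 45\right) = 9 \cdot 89 = 801$)
$F{\left(l,x \right)} = x^{2}$ ($F{\left(l,x \right)} = x x = x^{2}$)
$w{\left(R,S \right)} = \left(-7 + R\right) \left(-3 + 2 S\right)$ ($w{\left(R,S \right)} = \left(-7 + R\right) \left(2 S - 3\right) = \left(-7 + R\right) \left(-3 + 2 S\right)$)
$F{\left(-2,4 \right)} \sqrt{-104 + P} w{\left(6,-9 \right)} = 4^{2} \sqrt{-104 + 801} \left(21 - -126 - 18 + 2 \cdot 6 \left(-9\right)\right) = 16 \sqrt{697} \left(21 + 126 - 18 - 108\right) = 16 \sqrt{697} \cdot 21 = 336 \sqrt{697}$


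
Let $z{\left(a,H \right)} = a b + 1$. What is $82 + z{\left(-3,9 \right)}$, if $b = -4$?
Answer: $95$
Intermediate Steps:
$z{\left(a,H \right)} = 1 - 4 a$ ($z{\left(a,H \right)} = a \left(-4\right) + 1 = - 4 a + 1 = 1 - 4 a$)
$82 + z{\left(-3,9 \right)} = 82 + \left(1 - -12\right) = 82 + \left(1 + 12\right) = 82 + 13 = 95$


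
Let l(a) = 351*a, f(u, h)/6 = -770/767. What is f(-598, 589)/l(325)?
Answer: -308/5833035 ≈ -5.2803e-5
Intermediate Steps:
f(u, h) = -4620/767 (f(u, h) = 6*(-770/767) = -4620/767)
f(-598, 589)/l(325) = -4620/(767*(351*325)) = -4620/767/114075 = -4620/767*1/114075 = -308/5833035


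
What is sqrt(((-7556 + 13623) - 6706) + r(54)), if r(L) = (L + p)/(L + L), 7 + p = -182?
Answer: I*sqrt(2561)/2 ≈ 25.303*I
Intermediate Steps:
p = -189 (p = -7 - 182 = -189)
r(L) = (-189 + L)/(2*L) (r(L) = (L - 189)/(L + L) = (-189 + L)/((2*L)) = (-189 + L)*(1/(2*L)) = (-189 + L)/(2*L))
sqrt(((-7556 + 13623) - 6706) + r(54)) = sqrt(((-7556 + 13623) - 6706) + (1/2)*(-189 + 54)/54) = sqrt((6067 - 6706) + (1/2)*(1/54)*(-135)) = sqrt(-639 - 5/4) = sqrt(-2561/4) = I*sqrt(2561)/2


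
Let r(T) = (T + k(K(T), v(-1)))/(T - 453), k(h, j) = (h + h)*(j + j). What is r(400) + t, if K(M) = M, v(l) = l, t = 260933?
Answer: 13830649/53 ≈ 2.6096e+5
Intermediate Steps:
k(h, j) = 4*h*j (k(h, j) = (2*h)*(2*j) = 4*h*j)
r(T) = -3*T/(-453 + T) (r(T) = (T + 4*T*(-1))/(T - 453) = (T - 4*T)/(-453 + T) = (-3*T)/(-453 + T) = -3*T/(-453 + T))
r(400) + t = -3*400/(-453 + 400) + 260933 = -3*400/(-53) + 260933 = -3*400*(-1/53) + 260933 = 1200/53 + 260933 = 13830649/53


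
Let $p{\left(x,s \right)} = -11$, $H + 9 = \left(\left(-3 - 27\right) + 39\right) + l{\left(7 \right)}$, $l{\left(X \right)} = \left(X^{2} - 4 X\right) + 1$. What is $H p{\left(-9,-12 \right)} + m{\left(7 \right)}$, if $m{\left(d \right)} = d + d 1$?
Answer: $-228$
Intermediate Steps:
$l{\left(X \right)} = 1 + X^{2} - 4 X$
$H = 22$ ($H = -9 + \left(\left(\left(-3 - 27\right) + 39\right) + \left(1 + 7^{2} - 28\right)\right) = -9 + \left(\left(\left(-3 - 27\right) + 39\right) + \left(1 + 49 - 28\right)\right) = -9 + \left(\left(-30 + 39\right) + 22\right) = -9 + \left(9 + 22\right) = -9 + 31 = 22$)
$m{\left(d \right)} = 2 d$ ($m{\left(d \right)} = d + d = 2 d$)
$H p{\left(-9,-12 \right)} + m{\left(7 \right)} = 22 \left(-11\right) + 2 \cdot 7 = -242 + 14 = -228$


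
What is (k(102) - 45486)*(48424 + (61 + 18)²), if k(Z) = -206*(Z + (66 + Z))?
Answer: -5526959490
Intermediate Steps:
k(Z) = -13596 - 412*Z (k(Z) = -206*(66 + 2*Z) = -13596 - 412*Z)
(k(102) - 45486)*(48424 + (61 + 18)²) = ((-13596 - 412*102) - 45486)*(48424 + (61 + 18)²) = ((-13596 - 42024) - 45486)*(48424 + 79²) = (-55620 - 45486)*(48424 + 6241) = -101106*54665 = -5526959490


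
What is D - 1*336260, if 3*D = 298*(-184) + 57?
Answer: -1063555/3 ≈ -3.5452e+5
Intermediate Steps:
D = -54775/3 (D = (298*(-184) + 57)/3 = (-54832 + 57)/3 = (1/3)*(-54775) = -54775/3 ≈ -18258.)
D - 1*336260 = -54775/3 - 1*336260 = -54775/3 - 336260 = -1063555/3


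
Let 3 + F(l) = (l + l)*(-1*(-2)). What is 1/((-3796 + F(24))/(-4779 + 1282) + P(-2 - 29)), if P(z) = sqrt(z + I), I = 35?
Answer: 3497/10697 ≈ 0.32691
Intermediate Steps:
F(l) = -3 + 4*l (F(l) = -3 + (l + l)*(-1*(-2)) = -3 + (2*l)*2 = -3 + 4*l)
P(z) = sqrt(35 + z) (P(z) = sqrt(z + 35) = sqrt(35 + z))
1/((-3796 + F(24))/(-4779 + 1282) + P(-2 - 29)) = 1/((-3796 + (-3 + 4*24))/(-4779 + 1282) + sqrt(35 + (-2 - 29))) = 1/((-3796 + (-3 + 96))/(-3497) + sqrt(35 - 31)) = 1/((-3796 + 93)*(-1/3497) + sqrt(4)) = 1/(-3703*(-1/3497) + 2) = 1/(3703/3497 + 2) = 1/(10697/3497) = 3497/10697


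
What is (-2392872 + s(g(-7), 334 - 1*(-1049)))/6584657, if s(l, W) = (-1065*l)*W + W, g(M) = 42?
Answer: -64253079/6584657 ≈ -9.7580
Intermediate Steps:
s(l, W) = W - 1065*W*l (s(l, W) = -1065*W*l + W = W - 1065*W*l)
(-2392872 + s(g(-7), 334 - 1*(-1049)))/6584657 = (-2392872 + (334 - 1*(-1049))*(1 - 1065*42))/6584657 = (-2392872 + (334 + 1049)*(1 - 44730))*(1/6584657) = (-2392872 + 1383*(-44729))*(1/6584657) = (-2392872 - 61860207)*(1/6584657) = -64253079*1/6584657 = -64253079/6584657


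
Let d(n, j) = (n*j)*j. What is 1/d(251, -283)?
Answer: 1/20102339 ≈ 4.9745e-8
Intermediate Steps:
d(n, j) = n*j² (d(n, j) = (j*n)*j = n*j²)
1/d(251, -283) = 1/(251*(-283)²) = 1/(251*80089) = 1/20102339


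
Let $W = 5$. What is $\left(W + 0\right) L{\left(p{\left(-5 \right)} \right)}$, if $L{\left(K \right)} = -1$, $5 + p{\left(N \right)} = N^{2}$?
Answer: $-5$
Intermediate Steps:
$p{\left(N \right)} = -5 + N^{2}$
$\left(W + 0\right) L{\left(p{\left(-5 \right)} \right)} = \left(5 + 0\right) \left(-1\right) = 5 \left(-1\right) = -5$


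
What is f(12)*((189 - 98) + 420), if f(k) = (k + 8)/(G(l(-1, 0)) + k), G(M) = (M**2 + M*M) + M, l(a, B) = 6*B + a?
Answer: 10220/13 ≈ 786.15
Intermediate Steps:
l(a, B) = a + 6*B
G(M) = M + 2*M**2 (G(M) = (M**2 + M**2) + M = 2*M**2 + M = M + 2*M**2)
f(k) = (8 + k)/(1 + k) (f(k) = (k + 8)/((-1 + 6*0)*(1 + 2*(-1 + 6*0)) + k) = (8 + k)/((-1 + 0)*(1 + 2*(-1 + 0)) + k) = (8 + k)/(-(1 + 2*(-1)) + k) = (8 + k)/(-(1 - 2) + k) = (8 + k)/(-1*(-1) + k) = (8 + k)/(1 + k))
f(12)*((189 - 98) + 420) = ((8 + 12)/(1 + 12))*((189 - 98) + 420) = (20/13)*(91 + 420) = ((1/13)*20)*511 = (20/13)*511 = 10220/13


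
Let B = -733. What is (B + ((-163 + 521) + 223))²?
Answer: 23104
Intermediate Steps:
(B + ((-163 + 521) + 223))² = (-733 + ((-163 + 521) + 223))² = (-733 + (358 + 223))² = (-733 + 581)² = (-152)² = 23104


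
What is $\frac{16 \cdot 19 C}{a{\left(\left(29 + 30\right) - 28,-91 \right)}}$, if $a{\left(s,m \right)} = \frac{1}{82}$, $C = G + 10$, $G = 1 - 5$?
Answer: $149568$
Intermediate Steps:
$G = -4$ ($G = 1 - 5 = -4$)
$C = 6$ ($C = -4 + 10 = 6$)
$a{\left(s,m \right)} = \frac{1}{82}$
$\frac{16 \cdot 19 C}{a{\left(\left(29 + 30\right) - 28,-91 \right)}} = 16 \cdot 19 \cdot 6 \frac{1}{\frac{1}{82}} = 304 \cdot 6 \cdot 82 = 1824 \cdot 82 = 149568$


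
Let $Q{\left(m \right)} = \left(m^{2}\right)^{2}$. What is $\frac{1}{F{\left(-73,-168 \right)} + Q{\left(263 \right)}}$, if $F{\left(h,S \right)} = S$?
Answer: $\frac{1}{4784350393} \approx 2.0901 \cdot 10^{-10}$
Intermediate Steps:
$Q{\left(m \right)} = m^{4}$
$\frac{1}{F{\left(-73,-168 \right)} + Q{\left(263 \right)}} = \frac{1}{-168 + 263^{4}} = \frac{1}{-168 + 4784350561} = \frac{1}{4784350393}$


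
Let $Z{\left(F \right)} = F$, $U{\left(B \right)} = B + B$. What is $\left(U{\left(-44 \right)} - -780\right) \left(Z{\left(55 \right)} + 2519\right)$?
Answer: $1781208$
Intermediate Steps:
$U{\left(B \right)} = 2 B$
$\left(U{\left(-44 \right)} - -780\right) \left(Z{\left(55 \right)} + 2519\right) = \left(2 \left(-44\right) - -780\right) \left(55 + 2519\right) = \left(-88 + \left(-1600 + 2380\right)\right) 2574 = \left(-88 + 780\right) 2574 = 692 \cdot 2574 = 1781208$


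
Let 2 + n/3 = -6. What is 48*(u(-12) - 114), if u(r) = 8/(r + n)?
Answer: -16448/3 ≈ -5482.7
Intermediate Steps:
n = -24 (n = -6 + 3*(-6) = -6 - 18 = -24)
u(r) = 8/(-24 + r) (u(r) = 8/(r - 24) = 8/(-24 + r))
48*(u(-12) - 114) = 48*(8/(-24 - 12) - 114) = 48*(8/(-36) - 114) = 48*(8*(-1/36) - 114) = 48*(-2/9 - 114) = 48*(-1028/9) = -16448/3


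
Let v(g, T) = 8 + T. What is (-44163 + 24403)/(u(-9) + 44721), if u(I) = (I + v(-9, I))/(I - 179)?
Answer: -1857440/4203779 ≈ -0.44185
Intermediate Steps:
u(I) = (8 + 2*I)/(-179 + I) (u(I) = (I + (8 + I))/(I - 179) = (8 + 2*I)/(-179 + I))
(-44163 + 24403)/(u(-9) + 44721) = (-44163 + 24403)/(2*(4 - 9)/(-179 - 9) + 44721) = -19760/(2*(-5)/(-188) + 44721) = -19760/(2*(-1/188)*(-5) + 44721) = -19760/(5/94 + 44721) = -19760/4203779/94 = -19760*94/4203779 = -1857440/4203779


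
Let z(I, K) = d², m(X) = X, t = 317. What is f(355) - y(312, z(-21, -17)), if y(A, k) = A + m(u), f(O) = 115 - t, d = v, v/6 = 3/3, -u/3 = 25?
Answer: -439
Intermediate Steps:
u = -75 (u = -3*25 = -75)
v = 6 (v = 6*(3/3) = 6*(3*(⅓)) = 6*1 = 6)
d = 6
f(O) = -202 (f(O) = 115 - 1*317 = 115 - 317 = -202)
z(I, K) = 36 (z(I, K) = 6² = 36)
y(A, k) = -75 + A (y(A, k) = A - 75 = -75 + A)
f(355) - y(312, z(-21, -17)) = -202 - (-75 + 312) = -202 - 1*237 = -202 - 237 = -439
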